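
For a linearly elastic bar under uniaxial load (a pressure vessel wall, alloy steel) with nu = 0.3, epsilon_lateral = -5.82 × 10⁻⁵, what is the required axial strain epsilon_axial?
Model: a linearly elastic bar under uniaxial load, so epsilon_lateral = -nu·epsilon_axial.
Solve for epsilon_axial: epsilon_axial = -epsilon_lateral / nu.
Substitute:
  epsilon_axial = -(-5.82 × 10⁻⁵) / 0.3
  epsilon_axial = 0.000194
Final answer: epsilon_axial = 0.000194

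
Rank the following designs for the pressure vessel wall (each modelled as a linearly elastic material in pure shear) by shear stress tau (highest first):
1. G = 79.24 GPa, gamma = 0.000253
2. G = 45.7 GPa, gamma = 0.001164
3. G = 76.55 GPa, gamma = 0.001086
Model: a linearly elastic material in pure shear, so tau = G·gamma (SI units).
  Case 1: tau = (7.924 × 10¹⁰) × 0.000253 = 2.005 × 10⁷ Pa = 20.05 MPa
  Case 2: tau = (4.57 × 10¹⁰) × 0.001164 = 5.319 × 10⁷ Pa = 53.19 MPa
  Case 3: tau = (7.655 × 10¹⁰) × 0.001086 = 8.313 × 10⁷ Pa = 83.13 MPa
Ordering: 83.13 MPa (case 3) > 53.19 MPa (case 2) > 20.05 MPa (case 1)
Final answer: 3, 2, 1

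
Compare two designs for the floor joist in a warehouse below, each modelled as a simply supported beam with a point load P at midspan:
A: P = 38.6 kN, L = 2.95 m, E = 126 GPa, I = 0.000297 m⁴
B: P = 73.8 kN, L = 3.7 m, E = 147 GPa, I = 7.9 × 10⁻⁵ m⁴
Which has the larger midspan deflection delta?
Model: a simply supported beam with a point load P at midspan, so delta = (P·L^3) / (48·E·I) (SI units).
  A: delta = (38600 × 2.95^3) / (48 × (1.26 × 10¹¹) × 0.000297) = 0.0005517 m = 0.5517 mm
  B: delta = (73800 × 3.7^3) / (48 × (1.47 × 10¹¹) × (7.9 × 10⁻⁵)) = 0.006706 m = 6.706 mm
6.706 mm > 0.5517 mm, so B is larger.
Final answer: B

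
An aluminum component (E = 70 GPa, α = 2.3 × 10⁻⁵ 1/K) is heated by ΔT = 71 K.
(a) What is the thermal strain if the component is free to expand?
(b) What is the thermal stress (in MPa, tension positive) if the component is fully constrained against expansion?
(a) Free thermal strain ε_th = α·ΔT = (2.3 × 10⁻⁵) × 71 = 0.001633
(b) Fully constrained, the expansion is suppressed, so σ = -E·α·ΔT. Convert E = 70 GPa = 7 × 10¹⁰ Pa.
  σ = -(7 × 10¹⁰) × (2.3 × 10⁻⁵) × 71 = -1.143 × 10⁸ Pa = -114.3 MPa (compressive)
Final answer: (a) ε_th = 0.001633, (b) σ = -114.3 MPa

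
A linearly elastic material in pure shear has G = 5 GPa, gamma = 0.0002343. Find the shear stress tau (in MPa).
Model: a linearly elastic material in pure shear, so tau = G·gamma.
Convert to SI units:
  G = 5 GPa = 5 × 10⁹ Pa
Substitute:
  tau = (5 × 10⁹) × 0.0002343
  tau = 1.172 × 10⁶ Pa
Convert: tau = 1.172 × 10⁶ Pa = 1.172 MPa
Final answer: tau = 1.172 MPa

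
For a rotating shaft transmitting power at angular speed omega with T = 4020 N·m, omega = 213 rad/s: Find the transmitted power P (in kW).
Model: a rotating shaft transmitting power at angular speed omega, so P = T·omega.
Substitute:
  P = 4020 × 213
  P = 856300 W
Convert: P = 856300 W = 856.3 kW
Final answer: P = 856.3 kW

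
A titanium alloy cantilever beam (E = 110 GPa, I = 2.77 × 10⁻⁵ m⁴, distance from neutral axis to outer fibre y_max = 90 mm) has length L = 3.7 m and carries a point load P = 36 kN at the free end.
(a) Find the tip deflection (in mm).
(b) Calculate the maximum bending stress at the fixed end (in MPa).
(a) Tip deflection of a cantilever with an end point load: δ = P·L^3 / (3·E·I). Convert P = 36 kN = 36000 N, E = 110 GPa = 1.1 × 10¹¹ Pa.
  δ = (36000 × 3.7^3) / (3 × (1.1 × 10¹¹) × (2.77 × 10⁻⁵)) = 0.1995 m = 199.5 mm
(b) Maximum bending moment at the fixed end: M = P·L = 36000 × 3.7 = 133200 N·m. Convert y_max = 90 mm = 0.09 m.
  σ = M·y_max / I = (133200 × 0.09) / (2.77 × 10⁻⁵) = 4.328 × 10⁸ Pa = 432.8 MPa
Final answer: (a) δ = 199.5 mm, (b) σ = 432.8 MPa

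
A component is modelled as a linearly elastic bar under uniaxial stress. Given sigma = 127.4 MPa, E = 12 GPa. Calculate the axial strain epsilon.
Model: a linearly elastic bar under uniaxial stress, so epsilon = sigma / E.
Convert to SI units:
  sigma = 127.4 MPa = 1.274 × 10⁸ Pa
  E = 12 GPa = 1.2 × 10¹⁰ Pa
Substitute:
  epsilon = (1.274 × 10⁸) / (1.2 × 10¹⁰)
  epsilon = 0.01062
Final answer: epsilon = 0.01062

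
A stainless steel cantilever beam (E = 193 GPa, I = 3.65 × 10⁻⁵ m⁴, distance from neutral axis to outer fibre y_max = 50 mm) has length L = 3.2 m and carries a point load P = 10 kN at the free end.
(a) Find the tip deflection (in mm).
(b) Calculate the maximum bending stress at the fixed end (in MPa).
(a) Tip deflection of a cantilever with an end point load: δ = P·L^3 / (3·E·I). Convert P = 10 kN = 10000 N, E = 193 GPa = 1.93 × 10¹¹ Pa.
  δ = (10000 × 3.2^3) / (3 × (1.93 × 10¹¹) × (3.65 × 10⁻⁵)) = 0.01551 m = 15.51 mm
(b) Maximum bending moment at the fixed end: M = P·L = 10000 × 3.2 = 32000 N·m. Convert y_max = 50 mm = 0.05 m.
  σ = M·y_max / I = (32000 × 0.05) / (3.65 × 10⁻⁵) = 4.384 × 10⁷ Pa = 43.84 MPa
Final answer: (a) δ = 15.51 mm, (b) σ = 43.84 MPa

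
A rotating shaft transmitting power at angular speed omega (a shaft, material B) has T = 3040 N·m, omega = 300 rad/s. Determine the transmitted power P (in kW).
Model: a rotating shaft transmitting power at angular speed omega, so P = T·omega.
Substitute:
  P = 3040 × 300
  P = 912000 W
Convert: P = 912000 W = 912 kW
Final answer: P = 912 kW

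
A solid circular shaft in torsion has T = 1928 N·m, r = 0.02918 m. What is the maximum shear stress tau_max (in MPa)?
Model: a solid circular shaft in torsion, so tau_max = (2·T) / (π·r^3).
Substitute:
  tau_max = (2 × 1928) / (π × 0.02918^3)
  tau_max = 4.94 × 10⁷ Pa
Convert: tau_max = 4.94 × 10⁷ Pa = 49.4 MPa
Final answer: tau_max = 49.4 MPa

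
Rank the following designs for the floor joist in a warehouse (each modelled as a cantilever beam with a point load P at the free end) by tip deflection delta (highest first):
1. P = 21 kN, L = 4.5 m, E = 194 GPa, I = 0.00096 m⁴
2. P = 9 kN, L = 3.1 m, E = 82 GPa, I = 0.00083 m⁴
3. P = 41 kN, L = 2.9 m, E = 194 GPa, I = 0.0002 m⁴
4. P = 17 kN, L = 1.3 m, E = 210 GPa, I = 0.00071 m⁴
Model: a cantilever beam with a point load P at the free end, so delta = (P·L^3) / (3·E·I) (SI units).
  Case 1: delta = (21000 × 4.5^3) / (3 × (1.94 × 10¹¹) × 0.00096) = 0.003425 m = 3.425 mm
  Case 2: delta = (9000 × 3.1^3) / (3 × (8.2 × 10¹⁰) × 0.00083) = 0.001313 m = 1.313 mm
  Case 3: delta = (41000 × 2.9^3) / (3 × (1.94 × 10¹¹) × 0.0002) = 0.008591 m = 8.591 mm
  Case 4: delta = (17000 × 1.3^3) / (3 × (2.1 × 10¹¹) × 0.00071) = 8.35 × 10⁻⁵ m = 0.0835 mm
Ordering: 8.591 mm (case 3) > 3.425 mm (case 1) > 1.313 mm (case 2) > 0.0835 mm (case 4)
Final answer: 3, 1, 2, 4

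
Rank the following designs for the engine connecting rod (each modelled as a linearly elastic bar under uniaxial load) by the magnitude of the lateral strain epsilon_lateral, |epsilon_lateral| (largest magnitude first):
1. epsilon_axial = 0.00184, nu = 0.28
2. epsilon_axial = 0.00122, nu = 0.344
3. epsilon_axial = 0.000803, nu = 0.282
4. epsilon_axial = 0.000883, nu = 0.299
Model: a linearly elastic bar under uniaxial load, so epsilon_lateral = -nu·epsilon_axial (SI units).
  Case 1: epsilon_lateral = -(0.28 × 0.00184) = -0.0005152
  Case 2: epsilon_lateral = -(0.344 × 0.00122) = -0.0004197
  Case 3: epsilon_lateral = -(0.282 × 0.000803) = -0.0002264
  Case 4: epsilon_lateral = -(0.299 × 0.000883) = -0.000264
Ordering by |epsilon_lateral|: 0.0005152 (case 1) > 0.0004197 (case 2) > 0.000264 (case 4) > 0.0002264 (case 3)
Final answer: 1, 2, 4, 3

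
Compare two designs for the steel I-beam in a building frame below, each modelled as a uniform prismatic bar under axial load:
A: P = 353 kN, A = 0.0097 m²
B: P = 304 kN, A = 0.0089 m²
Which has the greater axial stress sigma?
Model: a uniform prismatic bar under axial load, so sigma = P / A (SI units).
  A: sigma = 353000 / 0.0097 = 3.639 × 10⁷ Pa = 36.39 MPa
  B: sigma = 304000 / 0.0089 = 3.416 × 10⁷ Pa = 34.16 MPa
36.39 MPa > 34.16 MPa, so A is larger.
Final answer: A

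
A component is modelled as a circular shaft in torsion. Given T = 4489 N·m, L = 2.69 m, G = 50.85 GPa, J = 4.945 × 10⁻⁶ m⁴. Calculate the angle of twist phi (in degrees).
Model: a circular shaft in torsion, so phi = (T·L) / (G·J).
Convert to SI units:
  G = 50.85 GPa = 5.085 × 10¹⁰ Pa
Substitute:
  phi = (4489 × 2.69) / ((5.085 × 10¹⁰) × (4.945 × 10⁻⁶))
  phi = 0.04802 rad
Convert to degrees: phi = 0.04802 × 180/π = 2.751°
Final answer: phi = 2.751°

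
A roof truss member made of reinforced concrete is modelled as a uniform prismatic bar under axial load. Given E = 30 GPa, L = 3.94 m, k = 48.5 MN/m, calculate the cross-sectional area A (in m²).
Model: a uniform prismatic bar under axial load, so k = (A·E) / L.
Solve for A: A = (k·L) / E.
Convert to SI units:
  E = 30 GPa = 3 × 10¹⁰ Pa
  k = 48.5 MN/m = 4.85 × 10⁷ N/m
Substitute:
  A = ((4.85 × 10⁷) × 3.94) / (3 × 10¹⁰)
  A = 0.00637 m²
Final answer: A = 0.00637 m²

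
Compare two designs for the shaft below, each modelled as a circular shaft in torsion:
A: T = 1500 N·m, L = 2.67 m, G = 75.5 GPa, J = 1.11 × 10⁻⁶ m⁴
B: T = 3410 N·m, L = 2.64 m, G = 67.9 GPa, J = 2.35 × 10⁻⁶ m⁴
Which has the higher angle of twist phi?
Model: a circular shaft in torsion, so phi = (T·L) / (G·J) (SI units).
  A: phi = (1500 × 2.67) / ((7.55 × 10¹⁰) × (1.11 × 10⁻⁶)) = 0.04779 rad = 2.738°
  B: phi = (3410 × 2.64) / ((6.79 × 10¹⁰) × (2.35 × 10⁻⁶)) = 0.05642 rad = 3.233°
3.233° > 2.738°, so B is larger.
Final answer: B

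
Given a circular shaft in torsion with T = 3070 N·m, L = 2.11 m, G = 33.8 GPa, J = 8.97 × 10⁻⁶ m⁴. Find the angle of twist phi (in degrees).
Model: a circular shaft in torsion, so phi = (T·L) / (G·J).
Convert to SI units:
  G = 33.8 GPa = 3.38 × 10¹⁰ Pa
Substitute:
  phi = (3070 × 2.11) / ((3.38 × 10¹⁰) × (8.97 × 10⁻⁶))
  phi = 0.02137 rad
Convert to degrees: phi = 0.02137 × 180/π = 1.224°
Final answer: phi = 1.224°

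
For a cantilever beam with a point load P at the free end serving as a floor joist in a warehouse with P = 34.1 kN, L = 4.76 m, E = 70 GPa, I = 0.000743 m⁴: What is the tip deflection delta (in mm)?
Model: a cantilever beam with a point load P at the free end, so delta = (P·L^3) / (3·E·I).
Convert to SI units:
  P = 34.1 kN = 34100 N
  E = 70 GPa = 7 × 10¹⁰ Pa
Substitute:
  delta = (34100 × 4.76^3) / (3 × (7 × 10¹⁰) × 0.000743)
  delta = 0.02357 m
Convert: delta = 0.02357 m = 23.57 mm
Final answer: delta = 23.57 mm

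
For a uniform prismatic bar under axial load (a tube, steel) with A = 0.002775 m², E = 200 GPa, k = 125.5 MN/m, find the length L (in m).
Model: a uniform prismatic bar under axial load, so k = (A·E) / L.
Solve for L: L = (A·E) / k.
Convert to SI units:
  E = 200 GPa = 2 × 10¹¹ Pa
  k = 125.5 MN/m = 1.255 × 10⁸ N/m
Substitute:
  L = (0.002775 × (2 × 10¹¹)) / (1.255 × 10⁸)
  L = 4.422 m
Final answer: L = 4.422 m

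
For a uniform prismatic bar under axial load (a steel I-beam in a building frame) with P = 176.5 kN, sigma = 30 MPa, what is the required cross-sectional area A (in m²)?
Model: a uniform prismatic bar under axial load, so sigma = P / A.
Solve for A: A = P / sigma.
Convert to SI units:
  P = 176.5 kN = 176500 N
  sigma = 30 MPa = 3 × 10⁷ Pa
Substitute:
  A = 176500 / (3 × 10⁷)
  A = 0.005883 m²
Final answer: A = 0.005883 m²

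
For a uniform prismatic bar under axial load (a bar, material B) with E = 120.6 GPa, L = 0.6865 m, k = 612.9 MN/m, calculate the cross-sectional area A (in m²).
Model: a uniform prismatic bar under axial load, so k = (A·E) / L.
Solve for A: A = (k·L) / E.
Convert to SI units:
  E = 120.6 GPa = 1.206 × 10¹¹ Pa
  k = 612.9 MN/m = 6.129 × 10⁸ N/m
Substitute:
  A = ((6.129 × 10⁸) × 0.6865) / (1.206 × 10¹¹)
  A = 0.003489 m²
Final answer: A = 0.003489 m²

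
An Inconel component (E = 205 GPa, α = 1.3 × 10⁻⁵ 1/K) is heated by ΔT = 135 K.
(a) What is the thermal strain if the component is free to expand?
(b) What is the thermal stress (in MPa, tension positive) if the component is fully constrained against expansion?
(a) Free thermal strain ε_th = α·ΔT = (1.3 × 10⁻⁵) × 135 = 0.001755
(b) Fully constrained, the expansion is suppressed, so σ = -E·α·ΔT. Convert E = 205 GPa = 2.05 × 10¹¹ Pa.
  σ = -(2.05 × 10¹¹) × (1.3 × 10⁻⁵) × 135 = -3.598 × 10⁸ Pa = -359.8 MPa (compressive)
Final answer: (a) ε_th = 0.001755, (b) σ = -359.8 MPa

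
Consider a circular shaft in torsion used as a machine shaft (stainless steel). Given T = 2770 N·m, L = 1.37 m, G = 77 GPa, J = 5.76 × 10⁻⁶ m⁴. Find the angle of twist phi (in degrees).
Model: a circular shaft in torsion, so phi = (T·L) / (G·J).
Convert to SI units:
  G = 77 GPa = 7.7 × 10¹⁰ Pa
Substitute:
  phi = (2770 × 1.37) / ((7.7 × 10¹⁰) × (5.76 × 10⁻⁶))
  phi = 0.008556 rad
Convert to degrees: phi = 0.008556 × 180/π = 0.4902°
Final answer: phi = 0.4902°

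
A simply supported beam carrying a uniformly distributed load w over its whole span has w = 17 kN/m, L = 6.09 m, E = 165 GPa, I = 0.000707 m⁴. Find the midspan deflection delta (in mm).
Model: a simply supported beam carrying a uniformly distributed load w over its whole span, so delta = (5·w·L^4) / (384·E·I).
Convert to SI units:
  w = 17 kN/m = 17000 N/m
  E = 165 GPa = 1.65 × 10¹¹ Pa
Substitute:
  delta = (5 × 17000 × 6.09^4) / (384 × (1.65 × 10¹¹) × 0.000707)
  delta = 0.00261 m
Convert: delta = 0.00261 m = 2.61 mm
Final answer: delta = 2.61 mm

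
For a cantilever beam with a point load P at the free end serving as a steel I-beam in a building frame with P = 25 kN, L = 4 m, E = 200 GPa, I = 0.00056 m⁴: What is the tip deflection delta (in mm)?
Model: a cantilever beam with a point load P at the free end, so delta = (P·L^3) / (3·E·I).
Convert to SI units:
  P = 25 kN = 25000 N
  E = 200 GPa = 2 × 10¹¹ Pa
Substitute:
  delta = (25000 × 4^3) / (3 × (2 × 10¹¹) × 0.00056)
  delta = 0.004762 m
Convert: delta = 0.004762 m = 4.762 mm
Final answer: delta = 4.762 mm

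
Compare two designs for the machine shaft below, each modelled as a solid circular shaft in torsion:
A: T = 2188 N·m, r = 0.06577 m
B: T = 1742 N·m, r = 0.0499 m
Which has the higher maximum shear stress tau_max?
Model: a solid circular shaft in torsion, so tau_max = (2·T) / (π·r^3) (SI units).
  A: tau_max = (2 × 2188) / (π × 0.06577^3) = 4.896 × 10⁶ Pa = 4.896 MPa
  B: tau_max = (2 × 1742) / (π × 0.0499^3) = 8.925 × 10⁶ Pa = 8.925 MPa
8.925 MPa > 4.896 MPa, so B is larger.
Final answer: B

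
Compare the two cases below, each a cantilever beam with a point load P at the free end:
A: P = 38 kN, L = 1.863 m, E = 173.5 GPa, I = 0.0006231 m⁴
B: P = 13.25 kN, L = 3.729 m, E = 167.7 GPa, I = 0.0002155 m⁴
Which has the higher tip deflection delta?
Model: a cantilever beam with a point load P at the free end, so delta = (P·L^3) / (3·E·I) (SI units).
  A: delta = (38000 × 1.863^3) / (3 × (1.735 × 10¹¹) × 0.0006231) = 0.0007576 m = 0.7576 mm
  B: delta = (13250 × 3.729^3) / (3 × (1.677 × 10¹¹) × 0.0002155) = 0.006337 m = 6.337 mm
6.337 mm > 0.7576 mm, so B is larger.
Final answer: B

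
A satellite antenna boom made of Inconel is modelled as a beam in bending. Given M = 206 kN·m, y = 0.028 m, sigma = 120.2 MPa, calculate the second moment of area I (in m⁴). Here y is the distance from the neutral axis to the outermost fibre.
Model: a beam in bending, so sigma = (M·y) / I.
Solve for I: I = (M·y) / sigma.
Convert to SI units:
  M = 206 kN·m = 206000 N·m
  sigma = 120.2 MPa = 1.202 × 10⁸ Pa
Substitute:
  I = (206000 × 0.028) / (1.202 × 10⁸)
  I = 4.799 × 10⁻⁵ m⁴
Final answer: I = 4.799 × 10⁻⁵ m⁴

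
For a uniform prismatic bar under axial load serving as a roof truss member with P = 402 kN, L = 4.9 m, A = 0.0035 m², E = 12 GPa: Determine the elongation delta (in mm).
Model: a uniform prismatic bar under axial load, so delta = (P·L) / (A·E).
Convert to SI units:
  P = 402 kN = 402000 N
  E = 12 GPa = 1.2 × 10¹⁰ Pa
Substitute:
  delta = (402000 × 4.9) / (0.0035 × (1.2 × 10¹⁰))
  delta = 0.0469 m
Convert: delta = 0.0469 m = 46.9 mm
Final answer: delta = 46.9 mm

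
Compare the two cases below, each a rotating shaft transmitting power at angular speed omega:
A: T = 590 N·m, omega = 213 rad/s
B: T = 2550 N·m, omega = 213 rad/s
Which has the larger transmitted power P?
Model: a rotating shaft transmitting power at angular speed omega, so P = T·omega (SI units).
  A: P = 590 × 213 = 125700 W = 125.7 kW
  B: P = 2550 × 213 = 543200 W = 543.2 kW
543.2 kW > 125.7 kW, so B is larger.
Final answer: B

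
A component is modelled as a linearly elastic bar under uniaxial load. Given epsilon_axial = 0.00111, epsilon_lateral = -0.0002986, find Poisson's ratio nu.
Model: a linearly elastic bar under uniaxial load, so epsilon_lateral = -nu·epsilon_axial.
Solve for nu: nu = -epsilon_lateral / epsilon_axial.
Substitute:
  nu = -(-0.0002986) / 0.00111
  nu = 0.269
Final answer: nu = 0.269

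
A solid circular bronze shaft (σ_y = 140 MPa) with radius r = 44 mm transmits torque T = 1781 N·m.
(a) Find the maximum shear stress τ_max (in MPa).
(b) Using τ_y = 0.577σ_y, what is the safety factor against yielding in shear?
(a) For a solid circular shaft, τ_max = T·r/J with J = π·r^4/2, i.e. τ_max = 2·T / (π·r^3). Convert r = 44 mm = 0.044 m.
  τ_max = (2 × 1781) / (π × 0.044^3) = 1.331 × 10⁷ Pa = 13.31 MPa
(b) τ_y = 0.577 × 140 = 80.78 MPa
  SF = τ_y/τ_max = 80.78 / 13.31 = 6.069
Final answer: (a) τ_max = 13.31 MPa, (b) SF = 6.069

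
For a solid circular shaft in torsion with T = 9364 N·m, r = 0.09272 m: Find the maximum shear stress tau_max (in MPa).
Model: a solid circular shaft in torsion, so tau_max = (2·T) / (π·r^3).
Substitute:
  tau_max = (2 × 9364) / (π × 0.09272^3)
  tau_max = 7.479 × 10⁶ Pa
Convert: tau_max = 7.479 × 10⁶ Pa = 7.479 MPa
Final answer: tau_max = 7.479 MPa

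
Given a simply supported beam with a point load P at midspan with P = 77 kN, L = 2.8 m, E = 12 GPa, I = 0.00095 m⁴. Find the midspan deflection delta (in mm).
Model: a simply supported beam with a point load P at midspan, so delta = (P·L^3) / (48·E·I).
Convert to SI units:
  P = 77 kN = 77000 N
  E = 12 GPa = 1.2 × 10¹⁰ Pa
Substitute:
  delta = (77000 × 2.8^3) / (48 × (1.2 × 10¹⁰) × 0.00095)
  delta = 0.003089 m
Convert: delta = 0.003089 m = 3.089 mm
Final answer: delta = 3.089 mm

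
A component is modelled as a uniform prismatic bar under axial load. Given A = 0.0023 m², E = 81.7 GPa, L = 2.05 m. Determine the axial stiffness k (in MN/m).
Model: a uniform prismatic bar under axial load, so k = (A·E) / L.
Convert to SI units:
  E = 81.7 GPa = 8.17 × 10¹⁰ Pa
Substitute:
  k = (0.0023 × (8.17 × 10¹⁰)) / 2.05
  k = 9.166 × 10⁷ N/m
Convert: k = 9.166 × 10⁷ N/m = 91.66 MN/m
Final answer: k = 91.66 MN/m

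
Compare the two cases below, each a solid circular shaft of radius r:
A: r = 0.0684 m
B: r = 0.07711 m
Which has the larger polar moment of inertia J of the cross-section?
Model: a solid circular shaft of radius r, so J = (π·r^4) / 2 (SI units).
  A: J = (π × 0.0684^4) / 2 = 3.438 × 10⁻⁵ m⁴
  B: J = (π × 0.07711^4) / 2 = 5.553 × 10⁻⁵ m⁴
5.553 × 10⁻⁵ m⁴ > 3.438 × 10⁻⁵ m⁴, so B is larger.
Final answer: B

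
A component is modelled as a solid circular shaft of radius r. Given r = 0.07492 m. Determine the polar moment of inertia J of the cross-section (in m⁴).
Model: a solid circular shaft of radius r, so J = (π·r^4) / 2.
Substitute:
  J = (π × 0.07492^4) / 2
  J = 4.949 × 10⁻⁵ m⁴
Final answer: J = 4.949 × 10⁻⁵ m⁴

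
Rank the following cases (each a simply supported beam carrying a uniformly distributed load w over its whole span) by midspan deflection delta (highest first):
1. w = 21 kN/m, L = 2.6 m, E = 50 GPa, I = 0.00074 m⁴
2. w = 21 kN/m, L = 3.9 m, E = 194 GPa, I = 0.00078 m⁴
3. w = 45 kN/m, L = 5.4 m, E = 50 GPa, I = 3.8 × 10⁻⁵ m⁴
Model: a simply supported beam carrying a uniformly distributed load w over its whole span, so delta = (5·w·L^4) / (384·E·I) (SI units).
  Case 1: delta = (5 × 21000 × 2.6^4) / (384 × (5 × 10¹⁰) × 0.00074) = 0.0003377 m = 0.3377 mm
  Case 2: delta = (5 × 21000 × 3.9^4) / (384 × (1.94 × 10¹¹) × 0.00078) = 0.000418 m = 0.418 mm
  Case 3: delta = (5 × 45000 × 5.4^4) / (384 × (5 × 10¹⁰) × (3.8 × 10⁻⁵)) = 0.2622 m = 262.2 mm
Ordering: 262.2 mm (case 3) > 0.418 mm (case 2) > 0.3377 mm (case 1)
Final answer: 3, 2, 1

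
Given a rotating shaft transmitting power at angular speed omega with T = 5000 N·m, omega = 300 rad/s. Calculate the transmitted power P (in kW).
Model: a rotating shaft transmitting power at angular speed omega, so P = T·omega.
Substitute:
  P = 5000 × 300
  P = 1.5 × 10⁶ W
Convert: P = 1.5 × 10⁶ W = 1500 kW
Final answer: P = 1500 kW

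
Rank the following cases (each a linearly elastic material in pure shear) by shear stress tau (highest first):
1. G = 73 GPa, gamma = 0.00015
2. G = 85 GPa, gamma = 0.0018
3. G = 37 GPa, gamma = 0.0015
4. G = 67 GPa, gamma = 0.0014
Model: a linearly elastic material in pure shear, so tau = G·gamma (SI units).
  Case 1: tau = (7.3 × 10¹⁰) × 0.00015 = 1.095 × 10⁷ Pa = 10.95 MPa
  Case 2: tau = (8.5 × 10¹⁰) × 0.0018 = 1.53 × 10⁸ Pa = 153 MPa
  Case 3: tau = (3.7 × 10¹⁰) × 0.0015 = 5.55 × 10⁷ Pa = 55.5 MPa
  Case 4: tau = (6.7 × 10¹⁰) × 0.0014 = 9.38 × 10⁷ Pa = 93.8 MPa
Ordering: 153 MPa (case 2) > 93.8 MPa (case 4) > 55.5 MPa (case 3) > 10.95 MPa (case 1)
Final answer: 2, 4, 3, 1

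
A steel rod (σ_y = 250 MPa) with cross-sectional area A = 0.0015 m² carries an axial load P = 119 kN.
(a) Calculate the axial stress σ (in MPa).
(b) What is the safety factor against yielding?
(a) Axial stress σ = P/A. Convert P = 119 kN = 119000 N.
  σ = 119000 / 0.0015 = 7.933 × 10⁷ Pa = 79.33 MPa
(b) Safety factor SF = σ_y/σ = 250 / 79.33 = 3.151
Final answer: (a) σ = 79.33 MPa, (b) SF = 3.151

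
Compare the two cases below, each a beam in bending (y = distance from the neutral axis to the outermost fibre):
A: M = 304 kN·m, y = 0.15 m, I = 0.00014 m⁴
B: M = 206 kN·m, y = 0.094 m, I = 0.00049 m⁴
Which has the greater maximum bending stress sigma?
Model: a beam in bending (y = distance from the neutral axis to the outermost fibre), so sigma = (M·y) / I (SI units).
  A: sigma = (304000 × 0.15) / 0.00014 = 3.257 × 10⁸ Pa = 325.7 MPa
  B: sigma = (206000 × 0.094) / 0.00049 = 3.952 × 10⁷ Pa = 39.52 MPa
325.7 MPa > 39.52 MPa, so A is larger.
Final answer: A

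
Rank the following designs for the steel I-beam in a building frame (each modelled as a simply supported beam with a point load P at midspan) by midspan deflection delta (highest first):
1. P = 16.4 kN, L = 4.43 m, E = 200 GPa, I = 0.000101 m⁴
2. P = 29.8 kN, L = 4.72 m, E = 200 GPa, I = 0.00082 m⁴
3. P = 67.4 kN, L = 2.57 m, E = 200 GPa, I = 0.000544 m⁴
Model: a simply supported beam with a point load P at midspan, so delta = (P·L^3) / (48·E·I) (SI units).
  Case 1: delta = (16400 × 4.43^3) / (48 × (2 × 10¹¹) × 0.000101) = 0.00147 m = 1.47 mm
  Case 2: delta = (29800 × 4.72^3) / (48 × (2 × 10¹¹) × 0.00082) = 0.0003981 m = 0.3981 mm
  Case 3: delta = (67400 × 2.57^3) / (48 × (2 × 10¹¹) × 0.000544) = 0.0002191 m = 0.2191 mm
Ordering: 1.47 mm (case 1) > 0.3981 mm (case 2) > 0.2191 mm (case 3)
Final answer: 1, 2, 3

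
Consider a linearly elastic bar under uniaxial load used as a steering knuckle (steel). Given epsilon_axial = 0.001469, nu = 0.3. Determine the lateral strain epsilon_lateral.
Model: a linearly elastic bar under uniaxial load, so epsilon_lateral = -nu·epsilon_axial.
Substitute:
  epsilon_lateral = -(0.3 × 0.001469)
  epsilon_lateral = -0.0004407
Final answer: epsilon_lateral = -0.0004407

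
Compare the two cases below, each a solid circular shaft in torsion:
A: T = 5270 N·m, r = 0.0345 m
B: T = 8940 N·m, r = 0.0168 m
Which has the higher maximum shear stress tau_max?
Model: a solid circular shaft in torsion, so tau_max = (2·T) / (π·r^3) (SI units).
  A: tau_max = (2 × 5270) / (π × 0.0345^3) = 8.17 × 10⁷ Pa = 81.7 MPa
  B: tau_max = (2 × 8940) / (π × 0.0168^3) = 1.2 × 10⁹ Pa = 1200 MPa
1200 MPa > 81.7 MPa, so B is larger.
Final answer: B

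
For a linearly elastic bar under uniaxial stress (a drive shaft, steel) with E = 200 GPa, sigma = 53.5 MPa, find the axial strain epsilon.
Model: a linearly elastic bar under uniaxial stress, so sigma = E·epsilon.
Solve for epsilon: epsilon = sigma / E.
Convert to SI units:
  E = 200 GPa = 2 × 10¹¹ Pa
  sigma = 53.5 MPa = 5.35 × 10⁷ Pa
Substitute:
  epsilon = (5.35 × 10⁷) / (2 × 10¹¹)
  epsilon = 0.0002675
Final answer: epsilon = 0.0002675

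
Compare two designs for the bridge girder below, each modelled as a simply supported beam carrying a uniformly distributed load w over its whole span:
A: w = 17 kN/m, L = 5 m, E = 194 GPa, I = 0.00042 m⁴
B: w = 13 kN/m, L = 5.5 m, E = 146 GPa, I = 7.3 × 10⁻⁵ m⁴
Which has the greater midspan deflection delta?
Model: a simply supported beam carrying a uniformly distributed load w over its whole span, so delta = (5·w·L^4) / (384·E·I) (SI units).
  A: delta = (5 × 17000 × 5^4) / (384 × (1.94 × 10¹¹) × 0.00042) = 0.001698 m = 1.698 mm
  B: delta = (5 × 13000 × 5.5^4) / (384 × (1.46 × 10¹¹) × (7.3 × 10⁻⁵)) = 0.01453 m = 14.53 mm
14.53 mm > 1.698 mm, so B is larger.
Final answer: B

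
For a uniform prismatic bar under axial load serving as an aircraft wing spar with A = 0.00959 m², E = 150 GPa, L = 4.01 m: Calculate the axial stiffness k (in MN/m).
Model: a uniform prismatic bar under axial load, so k = (A·E) / L.
Convert to SI units:
  E = 150 GPa = 1.5 × 10¹¹ Pa
Substitute:
  k = (0.00959 × (1.5 × 10¹¹)) / 4.01
  k = 3.587 × 10⁸ N/m
Convert: k = 3.587 × 10⁸ N/m = 358.7 MN/m
Final answer: k = 358.7 MN/m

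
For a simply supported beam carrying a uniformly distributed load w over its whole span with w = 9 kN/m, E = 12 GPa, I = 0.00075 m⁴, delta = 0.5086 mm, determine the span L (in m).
Model: a simply supported beam carrying a uniformly distributed load w over its whole span, so delta = (5·w·L^4) / (384·E·I).
Solve for L: L = ((384·delta·E·I) / (5·w))^(1/4).
Convert to SI units:
  w = 9 kN/m = 9000 N/m
  E = 12 GPa = 1.2 × 10¹⁰ Pa
  delta = 0.5086 mm = 0.0005086 m
Substitute:
  L = ((384 × 0.0005086 × (1.2 × 10¹⁰) × 0.00075) / (5 × 9000))^(1/4)
  L = 2.5 m
Final answer: L = 2.5 m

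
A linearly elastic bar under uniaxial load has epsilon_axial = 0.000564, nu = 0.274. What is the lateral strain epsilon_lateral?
Model: a linearly elastic bar under uniaxial load, so epsilon_lateral = -nu·epsilon_axial.
Substitute:
  epsilon_lateral = -(0.274 × 0.000564)
  epsilon_lateral = -0.0001545
Final answer: epsilon_lateral = -0.0001545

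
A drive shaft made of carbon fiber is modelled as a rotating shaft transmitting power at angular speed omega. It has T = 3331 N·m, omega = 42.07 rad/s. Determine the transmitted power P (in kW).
Model: a rotating shaft transmitting power at angular speed omega, so P = T·omega.
Substitute:
  P = 3331 × 42.07
  P = 140100 W
Convert: P = 140100 W = 140.1 kW
Final answer: P = 140.1 kW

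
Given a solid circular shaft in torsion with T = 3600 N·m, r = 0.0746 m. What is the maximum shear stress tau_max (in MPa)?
Model: a solid circular shaft in torsion, so tau_max = (2·T) / (π·r^3).
Substitute:
  tau_max = (2 × 3600) / (π × 0.0746^3)
  tau_max = 5.52 × 10⁶ Pa
Convert: tau_max = 5.52 × 10⁶ Pa = 5.52 MPa
Final answer: tau_max = 5.52 MPa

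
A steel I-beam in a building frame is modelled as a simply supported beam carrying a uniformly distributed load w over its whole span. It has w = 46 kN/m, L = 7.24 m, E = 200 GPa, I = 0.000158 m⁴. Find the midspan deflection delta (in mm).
Model: a simply supported beam carrying a uniformly distributed load w over its whole span, so delta = (5·w·L^4) / (384·E·I).
Convert to SI units:
  w = 46 kN/m = 46000 N/m
  E = 200 GPa = 2 × 10¹¹ Pa
Substitute:
  delta = (5 × 46000 × 7.24^4) / (384 × (2 × 10¹¹) × 0.000158)
  delta = 0.05208 m
Convert: delta = 0.05208 m = 52.08 mm
Final answer: delta = 52.08 mm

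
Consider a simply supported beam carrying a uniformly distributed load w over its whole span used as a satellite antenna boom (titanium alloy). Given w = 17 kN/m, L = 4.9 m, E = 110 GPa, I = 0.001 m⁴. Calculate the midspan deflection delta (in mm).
Model: a simply supported beam carrying a uniformly distributed load w over its whole span, so delta = (5·w·L^4) / (384·E·I).
Convert to SI units:
  w = 17 kN/m = 17000 N/m
  E = 110 GPa = 1.1 × 10¹¹ Pa
Substitute:
  delta = (5 × 17000 × 4.9^4) / (384 × (1.1 × 10¹¹) × 0.001)
  delta = 0.00116 m
Convert: delta = 0.00116 m = 1.16 mm
Final answer: delta = 1.16 mm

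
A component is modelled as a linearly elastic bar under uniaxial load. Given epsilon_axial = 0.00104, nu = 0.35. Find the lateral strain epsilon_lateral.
Model: a linearly elastic bar under uniaxial load, so epsilon_lateral = -nu·epsilon_axial.
Substitute:
  epsilon_lateral = -(0.35 × 0.00104)
  epsilon_lateral = -0.000364
Final answer: epsilon_lateral = -0.000364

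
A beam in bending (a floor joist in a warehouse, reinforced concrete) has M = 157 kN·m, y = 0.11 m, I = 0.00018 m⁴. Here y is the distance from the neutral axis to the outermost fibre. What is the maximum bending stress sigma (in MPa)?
Model: a beam in bending, so sigma = (M·y) / I.
Convert to SI units:
  M = 157 kN·m = 157000 N·m
Substitute:
  sigma = (157000 × 0.11) / 0.00018
  sigma = 9.594 × 10⁷ Pa
Convert: sigma = 9.594 × 10⁷ Pa = 95.94 MPa
Final answer: sigma = 95.94 MPa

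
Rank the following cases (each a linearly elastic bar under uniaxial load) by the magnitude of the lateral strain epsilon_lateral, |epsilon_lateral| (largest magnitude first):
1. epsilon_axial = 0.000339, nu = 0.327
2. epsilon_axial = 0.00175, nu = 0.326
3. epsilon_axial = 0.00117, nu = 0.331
Model: a linearly elastic bar under uniaxial load, so epsilon_lateral = -nu·epsilon_axial (SI units).
  Case 1: epsilon_lateral = -(0.327 × 0.000339) = -0.0001109
  Case 2: epsilon_lateral = -(0.326 × 0.00175) = -0.0005705
  Case 3: epsilon_lateral = -(0.331 × 0.00117) = -0.0003873
Ordering by |epsilon_lateral|: 0.0005705 (case 2) > 0.0003873 (case 3) > 0.0001109 (case 1)
Final answer: 2, 3, 1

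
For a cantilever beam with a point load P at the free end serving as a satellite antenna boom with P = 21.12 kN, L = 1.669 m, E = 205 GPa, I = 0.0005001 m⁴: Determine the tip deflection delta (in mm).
Model: a cantilever beam with a point load P at the free end, so delta = (P·L^3) / (3·E·I).
Convert to SI units:
  P = 21.12 kN = 21120 N
  E = 205 GPa = 2.05 × 10¹¹ Pa
Substitute:
  delta = (21120 × 1.669^3) / (3 × (2.05 × 10¹¹) × 0.0005001)
  delta = 0.0003193 m
Convert: delta = 0.0003193 m = 0.3193 mm
Final answer: delta = 0.3193 mm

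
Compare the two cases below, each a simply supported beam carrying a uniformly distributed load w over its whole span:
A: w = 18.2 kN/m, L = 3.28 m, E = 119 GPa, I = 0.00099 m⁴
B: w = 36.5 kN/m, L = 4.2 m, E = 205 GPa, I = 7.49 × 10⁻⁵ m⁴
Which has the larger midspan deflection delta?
Model: a simply supported beam carrying a uniformly distributed load w over its whole span, so delta = (5·w·L^4) / (384·E·I) (SI units).
  A: delta = (5 × 18200 × 3.28^4) / (384 × (1.19 × 10¹¹) × 0.00099) = 0.0002328 m = 0.2328 mm
  B: delta = (5 × 36500 × 4.2^4) / (384 × (2.05 × 10¹¹) × (7.49 × 10⁻⁵)) = 0.009631 m = 9.631 mm
9.631 mm > 0.2328 mm, so B is larger.
Final answer: B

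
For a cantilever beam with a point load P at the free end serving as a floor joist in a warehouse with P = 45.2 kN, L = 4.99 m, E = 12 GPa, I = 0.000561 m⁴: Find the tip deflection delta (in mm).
Model: a cantilever beam with a point load P at the free end, so delta = (P·L^3) / (3·E·I).
Convert to SI units:
  P = 45.2 kN = 45200 N
  E = 12 GPa = 1.2 × 10¹⁰ Pa
Substitute:
  delta = (45200 × 4.99^3) / (3 × (1.2 × 10¹⁰) × 0.000561)
  delta = 0.2781 m
Convert: delta = 0.2781 m = 278.1 mm
Final answer: delta = 278.1 mm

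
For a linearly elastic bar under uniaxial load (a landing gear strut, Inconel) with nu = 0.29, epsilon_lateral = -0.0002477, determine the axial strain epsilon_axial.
Model: a linearly elastic bar under uniaxial load, so epsilon_lateral = -nu·epsilon_axial.
Solve for epsilon_axial: epsilon_axial = -epsilon_lateral / nu.
Substitute:
  epsilon_axial = -(-0.0002477) / 0.29
  epsilon_axial = 0.0008541
Final answer: epsilon_axial = 0.0008541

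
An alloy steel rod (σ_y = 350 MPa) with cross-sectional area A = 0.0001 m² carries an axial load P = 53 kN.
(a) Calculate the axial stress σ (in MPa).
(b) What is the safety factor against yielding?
(a) Axial stress σ = P/A. Convert P = 53 kN = 53000 N.
  σ = 53000 / 0.0001 = 5.3 × 10⁸ Pa = 530 MPa
(b) Safety factor SF = σ_y/σ = 350 / 530 = 0.6604
Final answer: (a) σ = 530 MPa, (b) SF = 0.6604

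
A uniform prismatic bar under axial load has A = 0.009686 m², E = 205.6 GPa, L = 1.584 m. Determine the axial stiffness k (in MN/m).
Model: a uniform prismatic bar under axial load, so k = (A·E) / L.
Convert to SI units:
  E = 205.6 GPa = 2.056 × 10¹¹ Pa
Substitute:
  k = (0.009686 × (2.056 × 10¹¹)) / 1.584
  k = 1.257 × 10⁹ N/m
Convert: k = 1.257 × 10⁹ N/m = 1257 MN/m
Final answer: k = 1257 MN/m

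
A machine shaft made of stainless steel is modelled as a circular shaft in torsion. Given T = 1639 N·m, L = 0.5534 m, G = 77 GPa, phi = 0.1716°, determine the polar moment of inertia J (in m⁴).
Model: a circular shaft in torsion, so phi = (T·L) / (G·J).
Solve for J: J = (T·L) / (phi·G).
Convert to SI units:
  G = 77 GPa = 7.7 × 10¹⁰ Pa
  phi = 0.1716° = 0.002995 rad
Substitute:
  J = (1639 × 0.5534) / (0.002995 × (7.7 × 10¹⁰))
  J = 3.933 × 10⁻⁶ m⁴
Final answer: J = 3.933 × 10⁻⁶ m⁴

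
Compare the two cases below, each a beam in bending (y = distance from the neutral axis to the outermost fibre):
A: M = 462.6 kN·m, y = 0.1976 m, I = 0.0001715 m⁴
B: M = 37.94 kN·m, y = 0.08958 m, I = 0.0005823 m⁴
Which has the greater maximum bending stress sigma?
Model: a beam in bending (y = distance from the neutral axis to the outermost fibre), so sigma = (M·y) / I (SI units).
  A: sigma = (462600 × 0.1976) / 0.0001715 = 5.33 × 10⁸ Pa = 533 MPa
  B: sigma = (37940 × 0.08958) / 0.0005823 = 5.837 × 10⁶ Pa = 5.837 MPa
533 MPa > 5.837 MPa, so A is larger.
Final answer: A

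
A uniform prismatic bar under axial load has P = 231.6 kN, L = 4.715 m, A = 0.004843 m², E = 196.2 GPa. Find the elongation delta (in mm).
Model: a uniform prismatic bar under axial load, so delta = (P·L) / (A·E).
Convert to SI units:
  P = 231.6 kN = 231600 N
  E = 196.2 GPa = 1.962 × 10¹¹ Pa
Substitute:
  delta = (231600 × 4.715) / (0.004843 × (1.962 × 10¹¹))
  delta = 0.001149 m
Convert: delta = 0.001149 m = 1.149 mm
Final answer: delta = 1.149 mm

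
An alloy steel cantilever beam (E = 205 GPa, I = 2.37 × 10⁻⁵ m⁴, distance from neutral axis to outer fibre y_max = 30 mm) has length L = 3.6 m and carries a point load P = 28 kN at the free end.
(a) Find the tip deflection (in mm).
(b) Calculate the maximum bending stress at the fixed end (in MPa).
(a) Tip deflection of a cantilever with an end point load: δ = P·L^3 / (3·E·I). Convert P = 28 kN = 28000 N, E = 205 GPa = 2.05 × 10¹¹ Pa.
  δ = (28000 × 3.6^3) / (3 × (2.05 × 10¹¹) × (2.37 × 10⁻⁵)) = 0.08963 m = 89.63 mm
(b) Maximum bending moment at the fixed end: M = P·L = 28000 × 3.6 = 100800 N·m. Convert y_max = 30 mm = 0.03 m.
  σ = M·y_max / I = (100800 × 0.03) / (2.37 × 10⁻⁵) = 1.276 × 10⁸ Pa = 127.6 MPa
Final answer: (a) δ = 89.63 mm, (b) σ = 127.6 MPa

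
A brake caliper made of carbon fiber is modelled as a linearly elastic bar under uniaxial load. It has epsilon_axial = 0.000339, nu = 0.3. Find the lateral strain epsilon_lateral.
Model: a linearly elastic bar under uniaxial load, so epsilon_lateral = -nu·epsilon_axial.
Substitute:
  epsilon_lateral = -(0.3 × 0.000339)
  epsilon_lateral = -0.0001017
Final answer: epsilon_lateral = -0.0001017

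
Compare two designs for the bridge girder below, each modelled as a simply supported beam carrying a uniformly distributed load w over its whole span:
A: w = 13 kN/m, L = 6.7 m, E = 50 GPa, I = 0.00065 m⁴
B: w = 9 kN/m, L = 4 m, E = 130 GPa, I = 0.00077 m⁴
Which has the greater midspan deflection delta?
Model: a simply supported beam carrying a uniformly distributed load w over its whole span, so delta = (5·w·L^4) / (384·E·I) (SI units).
  A: delta = (5 × 13000 × 6.7^4) / (384 × (5 × 10¹⁰) × 0.00065) = 0.0105 m = 10.5 mm
  B: delta = (5 × 9000 × 4^4) / (384 × (1.3 × 10¹¹) × 0.00077) = 0.0002997 m = 0.2997 mm
10.5 mm > 0.2997 mm, so A is larger.
Final answer: A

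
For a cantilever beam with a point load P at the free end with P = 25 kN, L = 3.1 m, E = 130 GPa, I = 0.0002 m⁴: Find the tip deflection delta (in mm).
Model: a cantilever beam with a point load P at the free end, so delta = (P·L^3) / (3·E·I).
Convert to SI units:
  P = 25 kN = 25000 N
  E = 130 GPa = 1.3 × 10¹¹ Pa
Substitute:
  delta = (25000 × 3.1^3) / (3 × (1.3 × 10¹¹) × 0.0002)
  delta = 0.009548 m
Convert: delta = 0.009548 m = 9.548 mm
Final answer: delta = 9.548 mm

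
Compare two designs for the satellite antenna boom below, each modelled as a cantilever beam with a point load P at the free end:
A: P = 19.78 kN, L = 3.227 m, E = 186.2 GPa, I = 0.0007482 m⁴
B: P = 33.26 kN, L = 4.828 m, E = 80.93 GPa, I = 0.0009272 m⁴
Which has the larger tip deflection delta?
Model: a cantilever beam with a point load P at the free end, so delta = (P·L^3) / (3·E·I) (SI units).
  A: delta = (19780 × 3.227^3) / (3 × (1.862 × 10¹¹) × 0.0007482) = 0.00159 m = 1.59 mm
  B: delta = (33260 × 4.828^3) / (3 × (8.093 × 10¹⁰) × 0.0009272) = 0.01663 m = 16.63 mm
16.63 mm > 1.59 mm, so B is larger.
Final answer: B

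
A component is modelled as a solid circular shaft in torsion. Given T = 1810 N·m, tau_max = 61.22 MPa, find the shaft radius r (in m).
Model: a solid circular shaft in torsion, so tau_max = (2·T) / (π·r^3).
Solve for r: r = ((2·T) / (π·tau_max))^(1/3).
Convert to SI units:
  tau_max = 61.22 MPa = 6.122 × 10⁷ Pa
Substitute:
  r = ((2 × 1810) / (π × (6.122 × 10⁷)))^(1/3)
  r = 0.0266 m
Final answer: r = 0.0266 m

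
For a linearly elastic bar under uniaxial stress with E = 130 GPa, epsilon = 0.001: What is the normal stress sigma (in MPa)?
Model: a linearly elastic bar under uniaxial stress, so sigma = E·epsilon.
Convert to SI units:
  E = 130 GPa = 1.3 × 10¹¹ Pa
Substitute:
  sigma = (1.3 × 10¹¹) × 0.001
  sigma = 1.3 × 10⁸ Pa
Convert: sigma = 1.3 × 10⁸ Pa = 130 MPa
Final answer: sigma = 130 MPa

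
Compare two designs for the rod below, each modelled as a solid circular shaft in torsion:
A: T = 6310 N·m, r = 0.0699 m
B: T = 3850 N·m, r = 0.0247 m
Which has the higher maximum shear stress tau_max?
Model: a solid circular shaft in torsion, so tau_max = (2·T) / (π·r^3) (SI units).
  A: tau_max = (2 × 6310) / (π × 0.0699^3) = 1.176 × 10⁷ Pa = 11.76 MPa
  B: tau_max = (2 × 3850) / (π × 0.0247^3) = 1.626 × 10⁸ Pa = 162.6 MPa
162.6 MPa > 11.76 MPa, so B is larger.
Final answer: B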